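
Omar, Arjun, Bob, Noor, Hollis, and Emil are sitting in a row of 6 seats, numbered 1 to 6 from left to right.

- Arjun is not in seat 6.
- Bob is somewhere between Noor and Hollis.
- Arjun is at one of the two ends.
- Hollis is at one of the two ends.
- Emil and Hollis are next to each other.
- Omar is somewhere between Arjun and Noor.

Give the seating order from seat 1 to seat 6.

From clue 1: Arjun is in {1,2,3,4,5}.
From clues 1–2: Bob is in {2,3,4,5}.
From clues 1–3: Arjun → seat 1.
From clues 1–4: Hollis → seat 6.
From clues 1–5: Emil → seat 5.
From clues 1–6: Omar → seat 2, Noor → seat 3, Bob → seat 4.

Arjun, Omar, Noor, Bob, Emil, Hollis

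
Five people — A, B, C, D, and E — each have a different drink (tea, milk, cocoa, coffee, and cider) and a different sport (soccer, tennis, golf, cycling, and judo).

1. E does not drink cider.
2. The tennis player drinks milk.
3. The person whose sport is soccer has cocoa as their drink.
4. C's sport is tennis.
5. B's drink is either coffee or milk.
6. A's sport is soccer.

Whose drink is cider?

Clue 1 rules out E for the one with drink cider.
With clues 1–4, C is impossible for the one with drink cider.
With clues 1–5, B is impossible for the one with drink cider.
With clues 1–6, A is impossible for the one with drink cider.
That leaves D.

D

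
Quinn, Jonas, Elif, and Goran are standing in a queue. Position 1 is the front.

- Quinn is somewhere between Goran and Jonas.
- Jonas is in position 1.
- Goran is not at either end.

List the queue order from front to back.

From clue 1: Quinn is in {2,3}.
From clues 1–2: Jonas → position 1.
From clues 1–3: Quinn → position 2, Goran → position 3, Elif → position 4.

Jonas, Quinn, Goran, Elif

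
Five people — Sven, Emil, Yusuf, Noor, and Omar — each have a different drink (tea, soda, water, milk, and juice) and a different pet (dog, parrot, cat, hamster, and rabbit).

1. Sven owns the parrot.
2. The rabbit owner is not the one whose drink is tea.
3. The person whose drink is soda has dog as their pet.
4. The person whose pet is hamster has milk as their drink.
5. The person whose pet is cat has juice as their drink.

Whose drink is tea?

Sven

With clues 1–5, Emil, Noor, Omar, and Yusuf are impossible for the one with drink tea.
That leaves Sven.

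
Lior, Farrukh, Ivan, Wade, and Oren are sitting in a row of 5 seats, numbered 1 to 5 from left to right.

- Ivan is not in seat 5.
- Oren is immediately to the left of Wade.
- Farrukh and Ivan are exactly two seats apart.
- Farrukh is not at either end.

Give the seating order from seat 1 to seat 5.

Ivan, Lior, Farrukh, Oren, Wade

From clue 1: Ivan is in {1,2,3,4}.
From clues 1–3: Lior is in {2,4}.
From clues 1–4: Ivan → seat 1, Lior → seat 2, Farrukh → seat 3, Oren → seat 4, Wade → seat 5.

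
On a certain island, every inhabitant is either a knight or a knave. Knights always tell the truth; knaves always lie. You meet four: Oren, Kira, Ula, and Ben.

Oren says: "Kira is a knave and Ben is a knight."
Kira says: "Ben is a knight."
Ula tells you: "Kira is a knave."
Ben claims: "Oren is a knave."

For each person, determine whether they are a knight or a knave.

Oren: knave, Kira: knight, Ula: knave, Ben: knight

Consider Oren. Suppose Oren is a knight.
Then no assignment of the remaining roles makes every statement match its speaker's type — contradiction.
So Oren is a knave.
With that fixed, Ben's statement is true, so Ben is a knight.
With that fixed, Kira's statement is true, so Kira is a knight.
With that fixed, Ula's statement is false, so Ula is a knave.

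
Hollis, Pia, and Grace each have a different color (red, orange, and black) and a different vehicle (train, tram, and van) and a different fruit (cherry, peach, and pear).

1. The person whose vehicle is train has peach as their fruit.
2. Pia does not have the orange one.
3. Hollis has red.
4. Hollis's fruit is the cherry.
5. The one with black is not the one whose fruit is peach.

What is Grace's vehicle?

train

With clues 1–5, tram and van are impossible for Grace's vehicle.
That leaves train.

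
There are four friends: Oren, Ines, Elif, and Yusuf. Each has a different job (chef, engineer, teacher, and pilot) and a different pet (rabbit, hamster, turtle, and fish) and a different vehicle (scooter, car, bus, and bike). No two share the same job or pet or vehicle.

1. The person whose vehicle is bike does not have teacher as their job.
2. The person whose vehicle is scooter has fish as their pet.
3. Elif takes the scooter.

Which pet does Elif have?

With clues 1–3, hamster, rabbit, and turtle are impossible for Elif's pet.
That leaves fish.

fish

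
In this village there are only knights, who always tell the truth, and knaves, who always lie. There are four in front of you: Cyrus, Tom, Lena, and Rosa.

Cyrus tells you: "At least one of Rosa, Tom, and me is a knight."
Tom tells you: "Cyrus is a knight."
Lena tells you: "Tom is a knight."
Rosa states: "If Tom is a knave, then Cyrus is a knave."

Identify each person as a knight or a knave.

Consider Cyrus. Suppose Cyrus is a knave.
Then no assignment of the remaining roles makes every statement match its speaker's type — contradiction.
So Cyrus is a knight.
With that fixed, Tom's statement is true, so Tom is a knight.
With that fixed, Lena's statement is true, so Lena is a knight.
With that fixed, Rosa's statement is true, so Rosa is a knight.

Cyrus: knight, Tom: knight, Lena: knight, Rosa: knight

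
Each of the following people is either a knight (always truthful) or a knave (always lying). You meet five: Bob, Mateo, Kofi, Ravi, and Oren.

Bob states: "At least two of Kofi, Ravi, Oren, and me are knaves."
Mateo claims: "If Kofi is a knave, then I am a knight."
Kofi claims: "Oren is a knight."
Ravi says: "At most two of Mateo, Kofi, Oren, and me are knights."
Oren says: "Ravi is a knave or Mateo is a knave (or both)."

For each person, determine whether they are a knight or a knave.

Consider Bob. Suppose Bob is a knave.
Then no assignment of the remaining roles makes every statement match its speaker's type — contradiction.
So Bob is a knight.
Consider Mateo. Suppose Mateo is a knave.
Then no assignment of the remaining roles makes every statement match its speaker's type — contradiction.
So Mateo is a knight.
Consider Kofi. Suppose Kofi is a knight.
Then no assignment of the remaining roles makes every statement match its speaker's type — contradiction.
So Kofi is a knave.
Consider Ravi. Suppose Ravi is a knave.
Then Ravi's own statement would have to be false, but it can't be — contradiction.
So Ravi is a knight.
With that fixed, Oren's statement is false, so Oren is a knave.

Bob: knight, Mateo: knight, Kofi: knave, Ravi: knight, Oren: knave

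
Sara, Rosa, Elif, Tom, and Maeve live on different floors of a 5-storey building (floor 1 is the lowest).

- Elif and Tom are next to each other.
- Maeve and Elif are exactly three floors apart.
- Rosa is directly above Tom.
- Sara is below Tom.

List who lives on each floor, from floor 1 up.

Sara, Elif, Tom, Rosa, Maeve

From clues 1–2: Elif is in {1,2,4,5}.
From clues 1–3: Sara is in {1,5}.
From clues 1–4: Sara → floor 1, Elif → floor 2, Tom → floor 3, Rosa → floor 4, Maeve → floor 5.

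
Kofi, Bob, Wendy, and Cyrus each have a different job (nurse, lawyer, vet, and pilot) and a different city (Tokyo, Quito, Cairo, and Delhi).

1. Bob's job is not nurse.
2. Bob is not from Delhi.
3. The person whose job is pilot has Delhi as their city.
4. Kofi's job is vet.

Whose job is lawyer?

With clues 1–4, Cyrus, Kofi, and Wendy are impossible for the one with job lawyer.
That leaves Bob.

Bob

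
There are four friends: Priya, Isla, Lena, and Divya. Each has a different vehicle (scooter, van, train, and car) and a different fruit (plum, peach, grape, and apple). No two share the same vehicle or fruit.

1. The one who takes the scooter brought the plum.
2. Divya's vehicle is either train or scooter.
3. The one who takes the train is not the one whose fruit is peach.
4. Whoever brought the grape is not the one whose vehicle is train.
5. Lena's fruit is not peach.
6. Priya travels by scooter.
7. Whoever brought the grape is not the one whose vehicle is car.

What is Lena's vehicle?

With clues 1–6, scooter and train are impossible for Lena's vehicle.
With clues 1–7, car is impossible for Lena's vehicle.
That leaves van.

van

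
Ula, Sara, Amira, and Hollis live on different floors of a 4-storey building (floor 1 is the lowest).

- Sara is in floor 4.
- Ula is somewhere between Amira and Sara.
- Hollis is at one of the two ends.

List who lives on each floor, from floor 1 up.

Hollis, Amira, Ula, Sara

From clue 1: Sara → floor 4.
From clues 1–2: Ula is in {2,3}.
From clues 1–3: Hollis → floor 1, Amira → floor 2, Ula → floor 3.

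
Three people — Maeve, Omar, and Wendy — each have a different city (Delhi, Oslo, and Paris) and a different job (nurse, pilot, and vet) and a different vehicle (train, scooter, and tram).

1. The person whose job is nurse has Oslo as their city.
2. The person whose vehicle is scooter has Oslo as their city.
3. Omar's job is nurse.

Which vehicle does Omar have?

With clues 1–3, train and tram are impossible for Omar's vehicle.
That leaves scooter.

scooter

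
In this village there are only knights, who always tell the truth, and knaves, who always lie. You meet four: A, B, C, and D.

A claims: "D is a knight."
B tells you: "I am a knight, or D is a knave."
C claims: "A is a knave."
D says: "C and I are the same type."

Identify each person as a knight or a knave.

A: knave, B: knight, C: knight, D: knave

Consider A. Suppose A is a knight.
Then no assignment of the remaining roles makes every statement match its speaker's type — contradiction.
So A is a knave.
With that fixed, C's statement is true, so C is a knight.
Consider B. Suppose B is a knave.
Then no assignment of the remaining roles makes every statement match its speaker's type — contradiction.
So B is a knight.
Consider D. Suppose D is a knight.
Then A's statement comes out true, contradicting A being a knave.
So D is a knave.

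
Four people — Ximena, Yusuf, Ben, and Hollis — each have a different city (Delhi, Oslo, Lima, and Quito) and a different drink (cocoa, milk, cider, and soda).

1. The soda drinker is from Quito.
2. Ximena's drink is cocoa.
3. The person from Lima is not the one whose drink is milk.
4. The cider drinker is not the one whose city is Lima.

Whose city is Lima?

Ximena

With clues 1–4, Ben, Hollis, and Yusuf are impossible for the one with city Lima.
That leaves Ximena.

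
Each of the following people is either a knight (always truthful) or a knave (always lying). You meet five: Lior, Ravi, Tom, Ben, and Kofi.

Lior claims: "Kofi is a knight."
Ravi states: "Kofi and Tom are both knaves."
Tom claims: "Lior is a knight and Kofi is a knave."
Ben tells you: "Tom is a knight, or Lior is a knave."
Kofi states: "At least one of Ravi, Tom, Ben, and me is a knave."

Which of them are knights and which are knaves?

Lior: knight, Ravi: knave, Tom: knave, Ben: knave, Kofi: knight

Consider Lior. Suppose Lior is a knave.
Then no assignment of the remaining roles makes every statement match its speaker's type — contradiction.
So Lior is a knight.
Consider Ravi. Suppose Ravi is a knight.
Then no assignment of the remaining roles makes every statement match its speaker's type — contradiction.
So Ravi is a knave.
With that fixed, Kofi's statement is true, so Kofi is a knight.
With that fixed, Tom's statement is false, so Tom is a knave.
With that fixed, Ben's statement is false, so Ben is a knave.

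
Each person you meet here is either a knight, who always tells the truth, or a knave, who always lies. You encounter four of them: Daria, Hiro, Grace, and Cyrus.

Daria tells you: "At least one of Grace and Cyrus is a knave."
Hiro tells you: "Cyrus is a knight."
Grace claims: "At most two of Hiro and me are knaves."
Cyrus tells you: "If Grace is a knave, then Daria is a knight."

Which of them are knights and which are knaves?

Regardless of anyone's role, Grace's statement is true, so Grace is a knight.
With that fixed, Cyrus's statement is true, so Cyrus is a knight.
With that fixed, Daria's statement is false, so Daria is a knave.
With that fixed, Hiro's statement is true, so Hiro is a knight.

Daria: knave, Hiro: knight, Grace: knight, Cyrus: knight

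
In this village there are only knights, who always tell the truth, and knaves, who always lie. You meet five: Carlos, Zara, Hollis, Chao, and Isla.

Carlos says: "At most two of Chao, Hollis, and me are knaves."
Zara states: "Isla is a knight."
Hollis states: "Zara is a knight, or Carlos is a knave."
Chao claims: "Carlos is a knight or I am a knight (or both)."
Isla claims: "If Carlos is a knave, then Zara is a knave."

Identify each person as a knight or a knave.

Consider Carlos. Suppose Carlos is a knave.
Then no assignment of the remaining roles makes every statement match its speaker's type — contradiction.
So Carlos is a knight.
With that fixed, Chao's statement is true, so Chao is a knight.
With that fixed, Isla's statement is true, so Isla is a knight.
With that fixed, Zara's statement is true, so Zara is a knight.
With that fixed, Hollis's statement is true, so Hollis is a knight.

Carlos: knight, Zara: knight, Hollis: knight, Chao: knight, Isla: knight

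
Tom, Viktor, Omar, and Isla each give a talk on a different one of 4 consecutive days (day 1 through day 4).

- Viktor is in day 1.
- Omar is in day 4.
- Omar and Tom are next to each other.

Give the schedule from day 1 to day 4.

From clue 1: Viktor → day 1.
From clues 1–2: Omar → day 4.
From clues 1–3: Isla → day 2, Tom → day 3.

Viktor, Isla, Tom, Omar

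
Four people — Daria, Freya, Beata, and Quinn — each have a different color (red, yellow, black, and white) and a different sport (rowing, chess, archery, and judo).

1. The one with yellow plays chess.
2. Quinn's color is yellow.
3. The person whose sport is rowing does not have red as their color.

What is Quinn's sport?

chess

With clues 1–2, archery, judo, and rowing are impossible for Quinn's sport.
That leaves chess.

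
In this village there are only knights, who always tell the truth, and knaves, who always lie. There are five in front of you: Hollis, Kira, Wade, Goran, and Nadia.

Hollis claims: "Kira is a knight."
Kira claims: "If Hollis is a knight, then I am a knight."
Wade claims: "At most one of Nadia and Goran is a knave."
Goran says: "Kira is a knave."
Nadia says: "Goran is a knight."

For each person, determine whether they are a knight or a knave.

Consider Hollis. Suppose Hollis is a knave.
Then no assignment of the remaining roles makes every statement match its speaker's type — contradiction.
So Hollis is a knight.
Consider Kira. Suppose Kira is a knave.
Then Hollis's statement comes out false, contradicting Hollis being a knight.
So Kira is a knight.
With that fixed, Goran's statement is false, so Goran is a knave.
With that fixed, Nadia's statement is false, so Nadia is a knave.
With that fixed, Wade's statement is false, so Wade is a knave.

Hollis: knight, Kira: knight, Wade: knave, Goran: knave, Nadia: knave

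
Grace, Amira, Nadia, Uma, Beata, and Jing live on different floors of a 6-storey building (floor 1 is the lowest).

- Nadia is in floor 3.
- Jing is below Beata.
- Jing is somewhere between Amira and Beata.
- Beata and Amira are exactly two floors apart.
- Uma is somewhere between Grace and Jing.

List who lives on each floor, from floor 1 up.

Grace, Uma, Nadia, Amira, Jing, Beata

From clue 1: Nadia → floor 3.
From clues 1–2: Beata is in {2,4,5,6}.
From clues 1–3: Amira is in {1,2,4}.
From clues 1–4: Amira → floor 4, Jing → floor 5, Beata → floor 6.
From clues 1–5: Grace → floor 1, Uma → floor 2.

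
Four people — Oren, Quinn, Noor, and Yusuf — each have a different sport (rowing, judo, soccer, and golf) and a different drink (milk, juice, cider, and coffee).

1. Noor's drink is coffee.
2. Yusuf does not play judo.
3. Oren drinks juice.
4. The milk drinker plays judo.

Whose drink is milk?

Quinn

Clue 1 rules out Noor for the one with drink milk.
With clues 1–3, Oren is impossible for the one with drink milk.
With clues 1–4, Yusuf is impossible for the one with drink milk.
That leaves Quinn.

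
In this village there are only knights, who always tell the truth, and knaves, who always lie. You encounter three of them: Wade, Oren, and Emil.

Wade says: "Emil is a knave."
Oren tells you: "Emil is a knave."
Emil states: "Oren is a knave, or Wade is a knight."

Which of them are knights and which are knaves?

Consider Wade. Suppose Wade is a knight.
Then no assignment of the remaining roles makes every statement match its speaker's type — contradiction.
So Wade is a knave.
Consider Oren. Suppose Oren is a knight.
Then no assignment of the remaining roles makes every statement match its speaker's type — contradiction.
So Oren is a knave.
With that fixed, Emil's statement is true, so Emil is a knight.

Wade: knave, Oren: knave, Emil: knight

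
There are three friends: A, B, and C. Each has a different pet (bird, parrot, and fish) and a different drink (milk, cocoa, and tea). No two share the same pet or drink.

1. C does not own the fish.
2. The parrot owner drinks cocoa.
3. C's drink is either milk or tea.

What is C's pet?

Clue 1 rules out fish for C's pet.
With clues 1–3, parrot is impossible for C's pet.
That leaves bird.

bird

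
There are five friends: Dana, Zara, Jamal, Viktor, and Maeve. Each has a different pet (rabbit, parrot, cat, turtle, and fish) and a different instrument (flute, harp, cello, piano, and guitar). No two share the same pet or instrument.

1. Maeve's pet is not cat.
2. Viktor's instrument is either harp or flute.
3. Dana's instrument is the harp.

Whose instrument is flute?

With clues 1–3, Dana, Jamal, Maeve, and Zara are impossible for the one with instrument flute.
That leaves Viktor.

Viktor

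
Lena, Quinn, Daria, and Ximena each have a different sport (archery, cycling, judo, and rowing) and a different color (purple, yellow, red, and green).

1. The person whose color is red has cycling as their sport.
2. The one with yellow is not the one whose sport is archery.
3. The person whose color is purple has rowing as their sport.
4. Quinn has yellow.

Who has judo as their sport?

Quinn

With clues 1–4, Daria, Lena, and Ximena are impossible for the one with sport judo.
That leaves Quinn.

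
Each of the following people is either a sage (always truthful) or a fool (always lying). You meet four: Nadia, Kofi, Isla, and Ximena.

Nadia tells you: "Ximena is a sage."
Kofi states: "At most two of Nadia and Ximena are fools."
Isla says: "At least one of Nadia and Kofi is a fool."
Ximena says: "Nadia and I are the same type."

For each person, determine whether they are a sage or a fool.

Nadia: sage, Kofi: sage, Isla: fool, Ximena: sage

Regardless of anyone's role, Kofi's statement is true, so Kofi is a sage.
Consider Nadia. Suppose Nadia is a fool.
Then whichever role Ximena has, Ximena's statement has the wrong truth value — contradiction.
So Nadia is a sage.
With that fixed, Isla's statement is false, so Isla is a fool.
Consider Ximena. Suppose Ximena is a fool.
Then Nadia's statement comes out false, contradicting Nadia being a sage.
So Ximena is a sage.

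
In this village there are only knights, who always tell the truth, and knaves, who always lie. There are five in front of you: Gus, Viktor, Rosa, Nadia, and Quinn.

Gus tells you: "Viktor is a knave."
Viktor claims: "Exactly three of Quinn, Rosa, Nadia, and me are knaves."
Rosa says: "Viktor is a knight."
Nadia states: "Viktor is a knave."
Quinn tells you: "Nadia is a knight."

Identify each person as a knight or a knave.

Gus: knight, Viktor: knave, Rosa: knave, Nadia: knight, Quinn: knight

Consider Gus. Suppose Gus is a knave.
Then no assignment of the remaining roles makes every statement match its speaker's type — contradiction.
So Gus is a knight.
Consider Viktor. Suppose Viktor is a knight.
Then Gus's statement comes out false, contradicting Gus being a knight.
So Viktor is a knave.
With that fixed, Rosa's statement is false, so Rosa is a knave.
With that fixed, Nadia's statement is true, so Nadia is a knight.
With that fixed, Quinn's statement is true, so Quinn is a knight.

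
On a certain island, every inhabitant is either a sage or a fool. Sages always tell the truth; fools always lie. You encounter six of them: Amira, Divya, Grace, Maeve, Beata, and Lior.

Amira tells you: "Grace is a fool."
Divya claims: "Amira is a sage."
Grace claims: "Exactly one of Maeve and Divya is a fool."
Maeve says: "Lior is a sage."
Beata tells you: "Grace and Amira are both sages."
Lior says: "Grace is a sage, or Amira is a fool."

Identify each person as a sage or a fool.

Consider Amira. Suppose Amira is a sage.
Then no assignment of the remaining roles makes every statement match its speaker's type — contradiction.
So Amira is a fool.
With that fixed, Divya's statement is false, so Divya is a fool.
With that fixed, Beata's statement is false, so Beata is a fool.
With that fixed, Lior's statement is true, so Lior is a sage.
With that fixed, Maeve's statement is true, so Maeve is a sage.
With that fixed, Grace's statement is true, so Grace is a sage.

Amira: fool, Divya: fool, Grace: sage, Maeve: sage, Beata: fool, Lior: sage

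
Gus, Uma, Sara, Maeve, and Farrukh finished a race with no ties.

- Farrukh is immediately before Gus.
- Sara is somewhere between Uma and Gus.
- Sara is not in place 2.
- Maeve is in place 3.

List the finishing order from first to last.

From clue 1: Gus is in {2,3,4,5}.
From clues 1–2: Sara is in {2,3,4}.
From clues 1–3: Sara is in {3,4}.
From clues 1–4: Farrukh → place 1, Gus → place 2, Maeve → place 3, Sara → place 4, Uma → place 5.

Farrukh, Gus, Maeve, Sara, Uma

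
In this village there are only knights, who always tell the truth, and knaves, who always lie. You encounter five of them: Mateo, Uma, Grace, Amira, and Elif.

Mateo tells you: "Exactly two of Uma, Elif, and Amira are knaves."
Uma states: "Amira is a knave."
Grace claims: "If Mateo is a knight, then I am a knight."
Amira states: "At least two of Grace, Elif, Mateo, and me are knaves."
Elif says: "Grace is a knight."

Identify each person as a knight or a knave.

Consider Mateo. Suppose Mateo is a knave.
Then no assignment of the remaining roles makes every statement match its speaker's type — contradiction.
So Mateo is a knight.
Consider Uma. Suppose Uma is a knight.
Then no assignment of the remaining roles makes every statement match its speaker's type — contradiction.
So Uma is a knave.
Consider Grace. Suppose Grace is a knight.
Then no assignment of the remaining roles makes every statement match its speaker's type — contradiction.
So Grace is a knave.
With that fixed, Elif's statement is false, so Elif is a knave.
With that fixed, Amira's statement is true, so Amira is a knight.

Mateo: knight, Uma: knave, Grace: knave, Amira: knight, Elif: knave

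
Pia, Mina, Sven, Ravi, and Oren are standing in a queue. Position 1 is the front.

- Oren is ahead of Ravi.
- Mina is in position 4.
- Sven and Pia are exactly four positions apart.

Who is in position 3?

With clues 1–2, Mina is ruled out for position 3.
With clues 1–3, Oren, Pia, and Sven are ruled out for position 3.
So position 3 is Ravi.

Ravi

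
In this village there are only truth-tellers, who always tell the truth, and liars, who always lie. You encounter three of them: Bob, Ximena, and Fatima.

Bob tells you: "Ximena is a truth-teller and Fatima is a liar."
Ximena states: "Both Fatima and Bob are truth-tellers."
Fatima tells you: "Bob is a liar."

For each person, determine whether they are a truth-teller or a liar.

Consider Bob. Suppose Bob is a truth-teller.
Then no assignment of the remaining roles makes every statement match its speaker's type — contradiction.
So Bob is a liar.
With that fixed, Ximena's statement is false, so Ximena is a liar.
With that fixed, Fatima's statement is true, so Fatima is a truth-teller.

Bob: liar, Ximena: liar, Fatima: truth-teller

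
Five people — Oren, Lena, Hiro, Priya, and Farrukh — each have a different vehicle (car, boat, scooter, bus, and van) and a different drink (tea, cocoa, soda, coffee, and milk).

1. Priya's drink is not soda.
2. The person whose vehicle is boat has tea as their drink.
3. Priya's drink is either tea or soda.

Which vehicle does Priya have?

boat

With clues 1–3, bus, car, scooter, and van are impossible for Priya's vehicle.
That leaves boat.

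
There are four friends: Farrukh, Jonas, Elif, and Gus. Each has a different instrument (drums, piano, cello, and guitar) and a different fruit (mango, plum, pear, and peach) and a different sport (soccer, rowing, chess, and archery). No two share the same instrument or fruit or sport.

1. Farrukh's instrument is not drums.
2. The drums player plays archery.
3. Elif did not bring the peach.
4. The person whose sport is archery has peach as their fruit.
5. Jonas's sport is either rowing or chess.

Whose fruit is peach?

Gus

With clues 1–3, Elif is impossible for the one with fruit peach.
With clues 1–4, Farrukh is impossible for the one with fruit peach.
With clues 1–5, Jonas is impossible for the one with fruit peach.
That leaves Gus.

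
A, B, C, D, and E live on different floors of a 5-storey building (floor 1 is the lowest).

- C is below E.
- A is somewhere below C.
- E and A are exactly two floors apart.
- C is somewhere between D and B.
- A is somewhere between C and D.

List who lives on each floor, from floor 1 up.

From clue 1: C is in {1,2,3,4}.
From clues 1–2: A is in {1,2,3}.
From clues 1–4: A → floor 2, C → floor 3, E → floor 4.
From clues 1–5: D → floor 1, B → floor 5.

D, A, C, E, B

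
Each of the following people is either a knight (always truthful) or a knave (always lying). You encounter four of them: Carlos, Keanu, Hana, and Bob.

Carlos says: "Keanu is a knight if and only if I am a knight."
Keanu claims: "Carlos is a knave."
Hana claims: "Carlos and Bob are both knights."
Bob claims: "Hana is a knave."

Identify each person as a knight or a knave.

Consider Carlos. Suppose Carlos is a knight.
Then no assignment of the remaining roles makes every statement match its speaker's type — contradiction.
So Carlos is a knave.
With that fixed, Keanu's statement is true, so Keanu is a knight.
With that fixed, Hana's statement is false, so Hana is a knave.
With that fixed, Bob's statement is true, so Bob is a knight.

Carlos: knave, Keanu: knight, Hana: knave, Bob: knight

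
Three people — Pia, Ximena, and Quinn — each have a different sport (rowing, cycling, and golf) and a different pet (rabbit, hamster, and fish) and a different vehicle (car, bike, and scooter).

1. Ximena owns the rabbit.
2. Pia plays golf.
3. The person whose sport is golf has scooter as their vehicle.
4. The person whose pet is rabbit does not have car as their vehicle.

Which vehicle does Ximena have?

bike

With clues 1–3, scooter is impossible for Ximena's vehicle.
With clues 1–4, car is impossible for Ximena's vehicle.
That leaves bike.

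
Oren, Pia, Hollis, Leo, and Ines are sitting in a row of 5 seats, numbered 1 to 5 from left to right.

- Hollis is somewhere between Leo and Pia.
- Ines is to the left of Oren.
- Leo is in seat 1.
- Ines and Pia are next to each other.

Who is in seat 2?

With clues 1–3, Leo, Oren, and Pia are ruled out for seat 2.
With clues 1–4, Ines is ruled out for seat 2.
So seat 2 is Hollis.

Hollis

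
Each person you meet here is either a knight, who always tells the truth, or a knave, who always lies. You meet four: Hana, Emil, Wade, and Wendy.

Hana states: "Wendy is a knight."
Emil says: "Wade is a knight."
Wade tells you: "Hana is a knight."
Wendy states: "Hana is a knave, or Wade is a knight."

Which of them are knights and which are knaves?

Consider Hana. Suppose Hana is a knave.
Then no assignment of the remaining roles makes every statement match its speaker's type — contradiction.
So Hana is a knight.
With that fixed, Wade's statement is true, so Wade is a knight.
With that fixed, Wendy's statement is true, so Wendy is a knight.
With that fixed, Emil's statement is true, so Emil is a knight.

Hana: knight, Emil: knight, Wade: knight, Wendy: knight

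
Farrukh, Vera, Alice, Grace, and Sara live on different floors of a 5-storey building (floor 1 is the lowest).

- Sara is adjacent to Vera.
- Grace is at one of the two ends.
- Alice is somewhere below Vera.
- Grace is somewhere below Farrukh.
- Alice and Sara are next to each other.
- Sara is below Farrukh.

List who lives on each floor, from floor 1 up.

From clues 1–2: Grace is in {1,5}.
From clues 1–4: Grace → floor 1.
From clues 1–5: Farrukh is in {2,5}.
From clues 1–6: Alice → floor 2, Sara → floor 3, Vera → floor 4, Farrukh → floor 5.

Grace, Alice, Sara, Vera, Farrukh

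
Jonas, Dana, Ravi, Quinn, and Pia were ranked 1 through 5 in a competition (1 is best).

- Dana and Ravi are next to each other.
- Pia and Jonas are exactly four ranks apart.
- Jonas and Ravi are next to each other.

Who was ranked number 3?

Dana

With clues 1–2, Jonas, Pia, and Quinn are ruled out for rank 3.
With clues 1–3, Ravi is ruled out for rank 3.
So rank 3 is Dana.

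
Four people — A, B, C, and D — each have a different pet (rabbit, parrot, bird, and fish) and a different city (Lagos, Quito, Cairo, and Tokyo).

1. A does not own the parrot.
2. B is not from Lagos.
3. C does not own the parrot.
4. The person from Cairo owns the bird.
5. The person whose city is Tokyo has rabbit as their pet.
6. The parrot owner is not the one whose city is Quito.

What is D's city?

Lagos

With clues 1–6, Cairo, Quito, and Tokyo are impossible for D's city.
That leaves Lagos.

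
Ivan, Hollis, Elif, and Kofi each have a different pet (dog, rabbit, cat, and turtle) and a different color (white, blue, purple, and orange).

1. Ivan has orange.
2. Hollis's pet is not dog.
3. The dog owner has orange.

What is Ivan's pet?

dog

With clues 1–3, cat, rabbit, and turtle are impossible for Ivan's pet.
That leaves dog.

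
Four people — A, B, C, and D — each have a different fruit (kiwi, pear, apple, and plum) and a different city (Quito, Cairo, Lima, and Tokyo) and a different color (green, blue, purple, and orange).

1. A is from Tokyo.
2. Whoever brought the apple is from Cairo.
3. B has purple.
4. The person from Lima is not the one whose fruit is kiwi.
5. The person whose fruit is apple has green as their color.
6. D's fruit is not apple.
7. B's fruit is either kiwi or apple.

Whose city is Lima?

D

Clue 1 rules out A for the one with city Lima.
With clues 1–6, C is impossible for the one with city Lima.
With clues 1–7, B is impossible for the one with city Lima.
That leaves D.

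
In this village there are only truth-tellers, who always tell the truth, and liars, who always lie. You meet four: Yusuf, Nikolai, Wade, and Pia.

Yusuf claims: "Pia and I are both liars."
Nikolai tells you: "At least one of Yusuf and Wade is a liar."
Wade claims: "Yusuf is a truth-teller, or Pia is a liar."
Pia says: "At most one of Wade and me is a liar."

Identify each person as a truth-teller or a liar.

Yusuf: liar, Nikolai: truth-teller, Wade: liar, Pia: truth-teller

Consider Yusuf. Suppose Yusuf is a truth-teller.
Then Yusuf's own statement would have to be true, but it can't be — contradiction.
So Yusuf is a liar.
With that fixed, Nikolai's statement is true, so Nikolai is a truth-teller.
Consider Wade. Suppose Wade is a truth-teller.
Then no assignment of the remaining roles makes every statement match its speaker's type — contradiction.
So Wade is a liar.
Consider Pia. Suppose Pia is a liar.
Then Yusuf's statement comes out true, contradicting Yusuf being a liar.
So Pia is a truth-teller.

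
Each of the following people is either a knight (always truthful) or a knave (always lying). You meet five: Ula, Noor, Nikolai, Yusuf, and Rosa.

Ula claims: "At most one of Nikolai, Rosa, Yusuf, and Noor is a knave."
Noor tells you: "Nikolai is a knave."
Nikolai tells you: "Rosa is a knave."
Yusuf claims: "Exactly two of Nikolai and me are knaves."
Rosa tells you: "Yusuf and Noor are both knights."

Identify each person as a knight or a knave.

Ula: knave, Noor: knave, Nikolai: knight, Yusuf: knave, Rosa: knave

Consider Ula. Suppose Ula is a knight.
Then no assignment of the remaining roles makes every statement match its speaker's type — contradiction.
So Ula is a knave.
Consider Noor. Suppose Noor is a knight.
Then no assignment of the remaining roles makes every statement match its speaker's type — contradiction.
So Noor is a knave.
With that fixed, Rosa's statement is false, so Rosa is a knave.
With that fixed, Nikolai's statement is true, so Nikolai is a knight.
With that fixed, Yusuf's statement is false, so Yusuf is a knave.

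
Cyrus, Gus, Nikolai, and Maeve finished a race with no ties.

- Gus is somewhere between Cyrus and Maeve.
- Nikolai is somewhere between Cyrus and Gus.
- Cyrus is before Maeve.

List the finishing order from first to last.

From clue 1: Gus is in {2,3}.
From clues 1–2: Cyrus is in {1,4}.
From clues 1–3: Cyrus → place 1, Nikolai → place 2, Gus → place 3, Maeve → place 4.

Cyrus, Nikolai, Gus, Maeve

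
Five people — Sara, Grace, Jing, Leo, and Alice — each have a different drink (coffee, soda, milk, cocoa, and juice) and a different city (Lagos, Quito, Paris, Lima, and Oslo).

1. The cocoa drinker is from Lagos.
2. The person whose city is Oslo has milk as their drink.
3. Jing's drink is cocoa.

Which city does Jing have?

Lagos

With clues 1–3, Lima, Oslo, Paris, and Quito are impossible for Jing's city.
That leaves Lagos.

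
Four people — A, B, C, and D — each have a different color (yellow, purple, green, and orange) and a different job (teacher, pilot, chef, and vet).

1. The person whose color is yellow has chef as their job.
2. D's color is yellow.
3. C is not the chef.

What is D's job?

With clues 1–2, pilot, teacher, and vet are impossible for D's job.
That leaves chef.

chef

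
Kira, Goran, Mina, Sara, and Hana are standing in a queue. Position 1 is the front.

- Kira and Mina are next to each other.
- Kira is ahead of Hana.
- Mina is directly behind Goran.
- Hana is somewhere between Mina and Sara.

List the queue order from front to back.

Goran, Mina, Kira, Hana, Sara

From clues 1–2: Hana is in {3,4,5}.
From clues 1–3: Kira is in {3,4}.
From clues 1–4: Goran → position 1, Mina → position 2, Kira → position 3, Hana → position 4, Sara → position 5.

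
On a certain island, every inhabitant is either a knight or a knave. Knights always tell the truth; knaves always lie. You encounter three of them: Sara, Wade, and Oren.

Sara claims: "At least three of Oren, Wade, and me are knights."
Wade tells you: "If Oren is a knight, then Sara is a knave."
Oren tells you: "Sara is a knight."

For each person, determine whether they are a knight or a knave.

Consider Sara. Suppose Sara is a knight.
Then no assignment of the remaining roles makes every statement match its speaker's type — contradiction.
So Sara is a knave.
With that fixed, Wade's statement is true, so Wade is a knight.
With that fixed, Oren's statement is false, so Oren is a knave.

Sara: knave, Wade: knight, Oren: knave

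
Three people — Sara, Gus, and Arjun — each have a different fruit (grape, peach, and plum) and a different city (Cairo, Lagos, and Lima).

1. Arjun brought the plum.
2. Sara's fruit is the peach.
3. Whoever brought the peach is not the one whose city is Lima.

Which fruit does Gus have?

Clue 1 rules out plum for Gus's fruit.
With clues 1–2, peach is impossible for Gus's fruit.
That leaves grape.

grape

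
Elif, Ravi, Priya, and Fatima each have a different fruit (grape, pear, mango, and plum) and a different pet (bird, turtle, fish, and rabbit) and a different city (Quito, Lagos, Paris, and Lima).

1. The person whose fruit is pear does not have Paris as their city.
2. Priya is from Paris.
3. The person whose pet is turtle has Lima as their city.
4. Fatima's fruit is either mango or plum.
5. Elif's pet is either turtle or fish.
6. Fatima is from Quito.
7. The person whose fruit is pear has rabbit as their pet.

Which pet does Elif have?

With clues 1–5, bird and rabbit are impossible for Elif's pet.
With clues 1–7, fish is impossible for Elif's pet.
That leaves turtle.

turtle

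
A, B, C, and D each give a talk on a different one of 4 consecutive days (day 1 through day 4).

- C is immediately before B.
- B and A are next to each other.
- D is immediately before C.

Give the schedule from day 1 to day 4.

D, C, B, A

From clue 1: B is in {2,3,4}.
From clues 1–2: A is in {3,4}.
From clues 1–3: D → day 1, C → day 2, B → day 3, A → day 4.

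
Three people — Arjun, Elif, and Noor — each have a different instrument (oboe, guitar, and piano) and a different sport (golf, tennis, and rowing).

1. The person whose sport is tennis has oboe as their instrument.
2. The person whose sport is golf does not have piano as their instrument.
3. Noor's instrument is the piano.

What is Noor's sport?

With clues 1–3, golf and tennis are impossible for Noor's sport.
That leaves rowing.

rowing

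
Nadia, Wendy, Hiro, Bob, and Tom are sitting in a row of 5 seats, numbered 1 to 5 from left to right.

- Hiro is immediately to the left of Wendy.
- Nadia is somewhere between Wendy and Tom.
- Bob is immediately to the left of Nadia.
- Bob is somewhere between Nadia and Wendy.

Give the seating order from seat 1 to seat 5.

Hiro, Wendy, Bob, Nadia, Tom

From clue 1: Wendy is in {2,3,4,5}.
From clues 1–2: Nadia is in {2,3,4}.
From clues 1–3: Nadia is in {3,4}.
From clues 1–4: Hiro → seat 1, Wendy → seat 2, Bob → seat 3, Nadia → seat 4, Tom → seat 5.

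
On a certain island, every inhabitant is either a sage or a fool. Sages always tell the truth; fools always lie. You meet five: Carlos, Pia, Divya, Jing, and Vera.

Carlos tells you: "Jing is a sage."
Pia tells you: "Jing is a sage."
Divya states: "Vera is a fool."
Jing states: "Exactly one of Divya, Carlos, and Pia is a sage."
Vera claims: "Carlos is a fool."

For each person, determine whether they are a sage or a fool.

Consider Carlos. Suppose Carlos is a sage.
Then no assignment of the remaining roles makes every statement match its speaker's type — contradiction.
So Carlos is a fool.
With that fixed, Vera's statement is true, so Vera is a sage.
With that fixed, Divya's statement is false, so Divya is a fool.
Consider Pia. Suppose Pia is a sage.
Then no assignment of the remaining roles makes every statement match its speaker's type — contradiction.
So Pia is a fool.
With that fixed, Jing's statement is false, so Jing is a fool.

Carlos: fool, Pia: fool, Divya: fool, Jing: fool, Vera: sage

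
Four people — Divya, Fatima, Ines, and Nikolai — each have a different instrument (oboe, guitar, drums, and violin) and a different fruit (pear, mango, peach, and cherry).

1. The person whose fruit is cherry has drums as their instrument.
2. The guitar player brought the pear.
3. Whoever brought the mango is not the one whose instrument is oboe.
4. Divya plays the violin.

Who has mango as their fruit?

With clues 1–4, Fatima, Ines, and Nikolai are impossible for the one with fruit mango.
That leaves Divya.

Divya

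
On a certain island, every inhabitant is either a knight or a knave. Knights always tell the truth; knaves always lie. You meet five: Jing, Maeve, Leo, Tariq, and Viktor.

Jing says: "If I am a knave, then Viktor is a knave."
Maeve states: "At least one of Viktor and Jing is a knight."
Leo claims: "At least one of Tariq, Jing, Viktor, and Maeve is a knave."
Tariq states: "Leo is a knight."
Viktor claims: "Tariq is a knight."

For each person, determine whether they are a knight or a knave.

Consider Jing. Suppose Jing is a knight.
Then no assignment of the remaining roles makes every statement match its speaker's type — contradiction.
So Jing is a knave.
With that fixed, Leo's statement is true, so Leo is a knight.
With that fixed, Tariq's statement is true, so Tariq is a knight.
With that fixed, Viktor's statement is true, so Viktor is a knight.
With that fixed, Maeve's statement is true, so Maeve is a knight.

Jing: knave, Maeve: knight, Leo: knight, Tariq: knight, Viktor: knight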